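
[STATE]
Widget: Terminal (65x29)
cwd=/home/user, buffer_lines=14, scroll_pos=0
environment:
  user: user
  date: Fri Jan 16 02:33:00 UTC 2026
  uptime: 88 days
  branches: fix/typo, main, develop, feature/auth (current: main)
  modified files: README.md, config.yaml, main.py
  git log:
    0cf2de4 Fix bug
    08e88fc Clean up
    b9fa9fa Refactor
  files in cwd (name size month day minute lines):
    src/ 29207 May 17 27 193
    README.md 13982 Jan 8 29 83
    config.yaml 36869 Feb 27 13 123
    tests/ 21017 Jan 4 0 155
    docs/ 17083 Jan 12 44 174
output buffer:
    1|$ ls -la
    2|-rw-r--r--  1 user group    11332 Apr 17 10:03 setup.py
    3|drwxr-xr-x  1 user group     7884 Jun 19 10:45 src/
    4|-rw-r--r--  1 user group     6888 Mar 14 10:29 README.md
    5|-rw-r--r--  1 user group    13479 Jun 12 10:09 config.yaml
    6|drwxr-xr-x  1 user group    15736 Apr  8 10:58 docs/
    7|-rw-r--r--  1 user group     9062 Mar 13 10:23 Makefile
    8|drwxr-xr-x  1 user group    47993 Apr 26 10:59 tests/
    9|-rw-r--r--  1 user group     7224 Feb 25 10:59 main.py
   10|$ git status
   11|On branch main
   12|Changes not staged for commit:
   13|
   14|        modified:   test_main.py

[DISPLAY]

$ ls -la                                                         
-rw-r--r--  1 user group    11332 Apr 17 10:03 setup.py          
drwxr-xr-x  1 user group     7884 Jun 19 10:45 src/              
-rw-r--r--  1 user group     6888 Mar 14 10:29 README.md         
-rw-r--r--  1 user group    13479 Jun 12 10:09 config.yaml       
drwxr-xr-x  1 user group    15736 Apr  8 10:58 docs/             
-rw-r--r--  1 user group     9062 Mar 13 10:23 Makefile          
drwxr-xr-x  1 user group    47993 Apr 26 10:59 tests/            
-rw-r--r--  1 user group     7224 Feb 25 10:59 main.py           
$ git status                                                     
On branch main                                                   
Changes not staged for commit:                                   
                                                                 
        modified:   test_main.py                                 
$ █                                                              
                                                                 
                                                                 
                                                                 
                                                                 
                                                                 
                                                                 
                                                                 
                                                                 
                                                                 
                                                                 
                                                                 
                                                                 
                                                                 
                                                                 


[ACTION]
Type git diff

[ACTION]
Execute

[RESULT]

$ ls -la                                                         
-rw-r--r--  1 user group    11332 Apr 17 10:03 setup.py          
drwxr-xr-x  1 user group     7884 Jun 19 10:45 src/              
-rw-r--r--  1 user group     6888 Mar 14 10:29 README.md         
-rw-r--r--  1 user group    13479 Jun 12 10:09 config.yaml       
drwxr-xr-x  1 user group    15736 Apr  8 10:58 docs/             
-rw-r--r--  1 user group     9062 Mar 13 10:23 Makefile          
drwxr-xr-x  1 user group    47993 Apr 26 10:59 tests/            
-rw-r--r--  1 user group     7224 Feb 25 10:59 main.py           
$ git status                                                     
On branch main                                                   
Changes not staged for commit:                                   
                                                                 
        modified:   test_main.py                                 
$ git diff                                                       
diff --git a/main.py b/main.py                                   
--- a/main.py                                                    
+++ b/main.py                                                    
@@ -1,3 +1,4 @@                                                  
+# updated                                                       
 import sys                                                      
$ █                                                              
                                                                 
                                                                 
                                                                 
                                                                 
                                                                 
                                                                 
                                                                 


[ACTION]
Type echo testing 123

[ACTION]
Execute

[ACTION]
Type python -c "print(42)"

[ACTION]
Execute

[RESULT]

$ ls -la                                                         
-rw-r--r--  1 user group    11332 Apr 17 10:03 setup.py          
drwxr-xr-x  1 user group     7884 Jun 19 10:45 src/              
-rw-r--r--  1 user group     6888 Mar 14 10:29 README.md         
-rw-r--r--  1 user group    13479 Jun 12 10:09 config.yaml       
drwxr-xr-x  1 user group    15736 Apr  8 10:58 docs/             
-rw-r--r--  1 user group     9062 Mar 13 10:23 Makefile          
drwxr-xr-x  1 user group    47993 Apr 26 10:59 tests/            
-rw-r--r--  1 user group     7224 Feb 25 10:59 main.py           
$ git status                                                     
On branch main                                                   
Changes not staged for commit:                                   
                                                                 
        modified:   test_main.py                                 
$ git diff                                                       
diff --git a/main.py b/main.py                                   
--- a/main.py                                                    
+++ b/main.py                                                    
@@ -1,3 +1,4 @@                                                  
+# updated                                                       
 import sys                                                      
$ echo testing 123                                               
testing 123                                                      
$ python -c "print(42)"                                          
42                                                               
$ █                                                              
                                                                 
                                                                 
                                                                 


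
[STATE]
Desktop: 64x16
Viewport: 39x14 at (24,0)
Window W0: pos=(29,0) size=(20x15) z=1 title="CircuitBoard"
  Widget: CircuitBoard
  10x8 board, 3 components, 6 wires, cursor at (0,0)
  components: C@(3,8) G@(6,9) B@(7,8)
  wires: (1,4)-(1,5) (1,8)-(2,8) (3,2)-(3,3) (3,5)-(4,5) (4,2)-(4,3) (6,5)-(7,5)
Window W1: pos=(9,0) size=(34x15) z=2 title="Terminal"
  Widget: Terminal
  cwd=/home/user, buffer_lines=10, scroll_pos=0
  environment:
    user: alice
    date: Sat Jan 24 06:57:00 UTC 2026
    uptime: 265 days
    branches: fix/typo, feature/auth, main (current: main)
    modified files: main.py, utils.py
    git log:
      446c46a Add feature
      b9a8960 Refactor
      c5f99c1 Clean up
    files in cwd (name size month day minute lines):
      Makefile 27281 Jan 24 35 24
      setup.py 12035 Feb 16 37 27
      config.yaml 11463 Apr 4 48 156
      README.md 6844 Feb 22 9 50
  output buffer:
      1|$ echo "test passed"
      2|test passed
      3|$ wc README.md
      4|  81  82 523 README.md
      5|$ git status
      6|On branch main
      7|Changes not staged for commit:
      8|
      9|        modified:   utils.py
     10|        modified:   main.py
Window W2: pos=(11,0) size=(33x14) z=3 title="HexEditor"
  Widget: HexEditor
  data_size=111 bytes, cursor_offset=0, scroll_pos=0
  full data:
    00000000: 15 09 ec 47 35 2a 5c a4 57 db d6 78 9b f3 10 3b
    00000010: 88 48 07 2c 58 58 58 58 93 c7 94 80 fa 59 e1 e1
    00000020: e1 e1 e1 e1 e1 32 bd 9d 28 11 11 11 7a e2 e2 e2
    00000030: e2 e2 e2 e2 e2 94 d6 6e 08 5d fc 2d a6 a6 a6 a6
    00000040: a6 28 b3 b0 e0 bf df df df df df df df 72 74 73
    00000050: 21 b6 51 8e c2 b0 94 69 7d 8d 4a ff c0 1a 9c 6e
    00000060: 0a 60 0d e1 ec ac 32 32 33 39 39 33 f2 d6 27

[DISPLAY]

━━━━━━━━━━━━━━━━━━━┓━━━━┓              
                   ┃    ┃              
───────────────────┨────┨              
 09 ec 47 35 2a 5c ┃ 6 7┃              
 48 07 2c 58 58 58 ┃    ┃              
 e1 e1 e1 e1 32 bd ┃    ┃              
 e2 e2 e2 e2 94 d6 ┃    ┃              
 28 b3 b0 e0 bf df ┃    ┃              
 b6 51 8e c2 b0 94 ┃    ┃              
 60 0d e1 ec ac 32 ┃    ┃              
                   ┃─ · ┃              
                   ┃    ┃              
                   ┃─ · ┃              
━━━━━━━━━━━━━━━━━━━┛    ┃              


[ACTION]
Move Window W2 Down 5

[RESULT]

━━━━━━━━━━━━━━━━━━┓━━━━━┓              
                  ┃     ┃              
━━━━━━━━━━━━━━━━━━━┓────┨              
                   ┃ 6 7┃              
───────────────────┨    ┃              
 09 ec 47 35 2a 5c ┃    ┃              
 48 07 2c 58 58 58 ┃    ┃              
 e1 e1 e1 e1 32 bd ┃    ┃              
 e2 e2 e2 e2 94 d6 ┃    ┃              
 28 b3 b0 e0 bf df ┃    ┃              
 b6 51 8e c2 b0 94 ┃─ · ┃              
 60 0d e1 ec ac 32 ┃    ┃              
                   ┃─ · ┃              
                   ┃    ┃              


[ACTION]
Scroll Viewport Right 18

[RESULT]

━━━━━━━━━━━━━━━━━┓━━━━━┓               
                 ┃     ┃               
━━━━━━━━━━━━━━━━━━┓────┨               
                  ┃ 6 7┃               
──────────────────┨    ┃               
09 ec 47 35 2a 5c ┃    ┃               
48 07 2c 58 58 58 ┃    ┃               
e1 e1 e1 e1 32 bd ┃    ┃               
e2 e2 e2 e2 94 d6 ┃    ┃               
28 b3 b0 e0 bf df ┃    ┃               
b6 51 8e c2 b0 94 ┃─ · ┃               
60 0d e1 ec ac 32 ┃    ┃               
                  ┃─ · ┃               
                  ┃    ┃               


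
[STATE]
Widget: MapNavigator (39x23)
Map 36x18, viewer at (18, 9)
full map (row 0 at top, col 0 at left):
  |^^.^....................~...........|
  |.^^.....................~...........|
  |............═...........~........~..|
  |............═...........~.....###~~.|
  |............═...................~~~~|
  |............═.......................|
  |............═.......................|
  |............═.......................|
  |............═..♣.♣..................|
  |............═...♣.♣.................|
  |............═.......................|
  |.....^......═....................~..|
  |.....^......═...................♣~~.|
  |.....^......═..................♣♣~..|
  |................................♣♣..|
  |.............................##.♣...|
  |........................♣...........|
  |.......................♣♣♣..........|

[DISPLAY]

                                       
                                       
 ^^.^....................~...........  
 .^^.....................~...........  
 ............═...........~........~..  
 ............═...........~.....###~~.  
 ............═...................~~~~  
 ............═.......................  
 ............═.......................  
 ............═.......................  
 ............═..♣.♣..................  
 ............═...♣.@.................  
 ............═.......................  
 .....^......═....................~..  
 .....^......═...................♣~~.  
 .....^......═..................♣♣~..  
 ................................♣♣..  
 .............................##.♣...  
 ........................♣...........  
 .......................♣♣♣..........  
                                       
                                       
                                       


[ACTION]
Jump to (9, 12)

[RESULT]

          .^^.....................~....
          ............═...........~....
          ............═...........~....
          ............═................
          ............═................
          ............═................
          ............═................
          ............═..♣.♣...........
          ............═...♣.♣..........
          ............═................
          .....^......═................
          .....^...@..═................
          .....^......═................
          .............................
          .............................
          ........................♣....
          .......................♣♣♣...
                                       
                                       
                                       
                                       
                                       
                                       


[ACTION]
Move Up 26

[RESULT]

                                       
                                       
                                       
                                       
                                       
                                       
                                       
                                       
                                       
                                       
                                       
          ^^.^.....@..............~....
          .^^.....................~....
          ............═...........~....
          ............═...........~....
          ............═................
          ............═................
          ............═................
          ............═................
          ............═..♣.♣...........
          ............═...♣.♣..........
          ............═................
          .....^......═................


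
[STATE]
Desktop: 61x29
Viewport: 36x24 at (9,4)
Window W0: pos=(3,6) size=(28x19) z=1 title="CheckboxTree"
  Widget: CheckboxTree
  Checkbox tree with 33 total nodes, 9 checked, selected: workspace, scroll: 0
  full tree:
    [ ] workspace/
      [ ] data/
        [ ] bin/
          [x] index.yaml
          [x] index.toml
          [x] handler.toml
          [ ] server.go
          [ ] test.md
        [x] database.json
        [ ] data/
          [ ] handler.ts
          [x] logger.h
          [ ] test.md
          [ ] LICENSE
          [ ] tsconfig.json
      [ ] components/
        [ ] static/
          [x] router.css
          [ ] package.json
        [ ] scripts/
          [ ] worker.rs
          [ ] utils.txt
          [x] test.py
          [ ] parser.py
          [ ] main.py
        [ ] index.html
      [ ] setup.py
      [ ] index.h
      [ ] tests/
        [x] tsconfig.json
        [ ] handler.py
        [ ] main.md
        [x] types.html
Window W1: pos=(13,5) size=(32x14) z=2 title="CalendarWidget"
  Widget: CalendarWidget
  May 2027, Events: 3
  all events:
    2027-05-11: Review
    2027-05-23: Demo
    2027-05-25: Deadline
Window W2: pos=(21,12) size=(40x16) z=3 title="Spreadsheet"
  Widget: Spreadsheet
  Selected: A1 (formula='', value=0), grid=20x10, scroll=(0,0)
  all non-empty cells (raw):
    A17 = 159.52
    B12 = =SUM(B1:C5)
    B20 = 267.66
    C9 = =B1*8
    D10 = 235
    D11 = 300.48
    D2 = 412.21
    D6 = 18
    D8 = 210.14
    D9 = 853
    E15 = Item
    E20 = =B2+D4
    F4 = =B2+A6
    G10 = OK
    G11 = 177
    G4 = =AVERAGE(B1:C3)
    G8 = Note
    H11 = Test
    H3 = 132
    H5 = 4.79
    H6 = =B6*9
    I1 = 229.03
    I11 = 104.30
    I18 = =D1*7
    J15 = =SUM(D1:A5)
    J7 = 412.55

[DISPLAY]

                                    
    ┏━━━━━━━━━━━━━━━━━━━━━━━━━━━━━━┓
━━━━┃ CalendarWidget               ┃
kbox┠──────────────────────────────┨
────┃           May 2027           ┃
work┃Mo Tu We Th Fr Sa Su          ┃
] da┃                1  2          ┃
[-] ┃ 3  4  5  6  7  8  9          ┃
  [x┃10 11* ┏━━━━━━━━━━━━━━━━━━━━━━━
  [x┃17 18 1┃ Spreadsheet           
  [x┃24 25* ┠───────────────────────
  [ ┃31     ┃A1:                    
  [ ┃       ┃       A       B       
[x] ┃       ┃-----------------------
[-] ┗━━━━━━━┃  1      [0]       0   
  [ ] handle┃  2        0       0   
  [x] logger┃  3        0       0   
  [ ] test.m┃  4        0       0   
  [ ] LICENS┃  5        0       0   
  [ ] tsconf┃  6        0       0   
━━━━━━━━━━━━┃  7        0       0   
            ┃  8        0       0   
            ┃  9        0       0   
            ┗━━━━━━━━━━━━━━━━━━━━━━━


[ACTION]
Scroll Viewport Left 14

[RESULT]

                                    
             ┏━━━━━━━━━━━━━━━━━━━━━━
   ┏━━━━━━━━━┃ CalendarWidget       
   ┃ Checkbox┠──────────────────────
   ┠─────────┃           May 2027   
   ┃>[-] work┃Mo Tu We Th Fr Sa Su  
   ┃   [-] da┃                1  2  
   ┃     [-] ┃ 3  4  5  6  7  8  9  
   ┃       [x┃10 11* ┏━━━━━━━━━━━━━━
   ┃       [x┃17 18 1┃ Spreadsheet  
   ┃       [x┃24 25* ┠──────────────
   ┃       [ ┃31     ┃A1:           
   ┃       [ ┃       ┃       A      
   ┃     [x] ┃       ┃--------------
   ┃     [-] ┗━━━━━━━┃  1      [0]  
   ┃       [ ] handle┃  2        0  
   ┃       [x] logger┃  3        0  
   ┃       [ ] test.m┃  4        0  
   ┃       [ ] LICENS┃  5        0  
   ┃       [ ] tsconf┃  6        0  
   ┗━━━━━━━━━━━━━━━━━┃  7        0  
                     ┃  8        0  
                     ┃  9        0  
                     ┗━━━━━━━━━━━━━━


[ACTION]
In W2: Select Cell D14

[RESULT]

                                    
             ┏━━━━━━━━━━━━━━━━━━━━━━
   ┏━━━━━━━━━┃ CalendarWidget       
   ┃ Checkbox┠──────────────────────
   ┠─────────┃           May 2027   
   ┃>[-] work┃Mo Tu We Th Fr Sa Su  
   ┃   [-] da┃                1  2  
   ┃     [-] ┃ 3  4  5  6  7  8  9  
   ┃       [x┃10 11* ┏━━━━━━━━━━━━━━
   ┃       [x┃17 18 1┃ Spreadsheet  
   ┃       [x┃24 25* ┠──────────────
   ┃       [ ┃31     ┃D14:          
   ┃       [ ┃       ┃       A      
   ┃     [x] ┃       ┃--------------
   ┃     [-] ┗━━━━━━━┃  1        0  
   ┃       [ ] handle┃  2        0  
   ┃       [x] logger┃  3        0  
   ┃       [ ] test.m┃  4        0  
   ┃       [ ] LICENS┃  5        0  
   ┃       [ ] tsconf┃  6        0  
   ┗━━━━━━━━━━━━━━━━━┃  7        0  
                     ┃  8        0  
                     ┃  9        0  
                     ┗━━━━━━━━━━━━━━


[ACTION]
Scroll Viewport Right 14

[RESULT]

                                    
━━━━━━━━━━━━━━━━━━━━━━━━━━━━━━┓     
 CalendarWidget               ┃     
──────────────────────────────┨     
           May 2027           ┃     
Mo Tu We Th Fr Sa Su          ┃     
                1  2          ┃     
 3  4  5  6  7  8  9          ┃     
10 11* ┏━━━━━━━━━━━━━━━━━━━━━━━━━━━━
17 18 1┃ Spreadsheet                
24 25* ┠────────────────────────────
31     ┃D14:                        
       ┃       A       B       C    
       ┃----------------------------
━━━━━━━┃  1        0       0       0
 handle┃  2        0       0       0
 logger┃  3        0       0       0
 test.m┃  4        0       0       0
 LICENS┃  5        0       0       0
 tsconf┃  6        0       0       0
━━━━━━━┃  7        0       0       0
       ┃  8        0       0       0
       ┃  9        0       0       0
       ┗━━━━━━━━━━━━━━━━━━━━━━━━━━━━


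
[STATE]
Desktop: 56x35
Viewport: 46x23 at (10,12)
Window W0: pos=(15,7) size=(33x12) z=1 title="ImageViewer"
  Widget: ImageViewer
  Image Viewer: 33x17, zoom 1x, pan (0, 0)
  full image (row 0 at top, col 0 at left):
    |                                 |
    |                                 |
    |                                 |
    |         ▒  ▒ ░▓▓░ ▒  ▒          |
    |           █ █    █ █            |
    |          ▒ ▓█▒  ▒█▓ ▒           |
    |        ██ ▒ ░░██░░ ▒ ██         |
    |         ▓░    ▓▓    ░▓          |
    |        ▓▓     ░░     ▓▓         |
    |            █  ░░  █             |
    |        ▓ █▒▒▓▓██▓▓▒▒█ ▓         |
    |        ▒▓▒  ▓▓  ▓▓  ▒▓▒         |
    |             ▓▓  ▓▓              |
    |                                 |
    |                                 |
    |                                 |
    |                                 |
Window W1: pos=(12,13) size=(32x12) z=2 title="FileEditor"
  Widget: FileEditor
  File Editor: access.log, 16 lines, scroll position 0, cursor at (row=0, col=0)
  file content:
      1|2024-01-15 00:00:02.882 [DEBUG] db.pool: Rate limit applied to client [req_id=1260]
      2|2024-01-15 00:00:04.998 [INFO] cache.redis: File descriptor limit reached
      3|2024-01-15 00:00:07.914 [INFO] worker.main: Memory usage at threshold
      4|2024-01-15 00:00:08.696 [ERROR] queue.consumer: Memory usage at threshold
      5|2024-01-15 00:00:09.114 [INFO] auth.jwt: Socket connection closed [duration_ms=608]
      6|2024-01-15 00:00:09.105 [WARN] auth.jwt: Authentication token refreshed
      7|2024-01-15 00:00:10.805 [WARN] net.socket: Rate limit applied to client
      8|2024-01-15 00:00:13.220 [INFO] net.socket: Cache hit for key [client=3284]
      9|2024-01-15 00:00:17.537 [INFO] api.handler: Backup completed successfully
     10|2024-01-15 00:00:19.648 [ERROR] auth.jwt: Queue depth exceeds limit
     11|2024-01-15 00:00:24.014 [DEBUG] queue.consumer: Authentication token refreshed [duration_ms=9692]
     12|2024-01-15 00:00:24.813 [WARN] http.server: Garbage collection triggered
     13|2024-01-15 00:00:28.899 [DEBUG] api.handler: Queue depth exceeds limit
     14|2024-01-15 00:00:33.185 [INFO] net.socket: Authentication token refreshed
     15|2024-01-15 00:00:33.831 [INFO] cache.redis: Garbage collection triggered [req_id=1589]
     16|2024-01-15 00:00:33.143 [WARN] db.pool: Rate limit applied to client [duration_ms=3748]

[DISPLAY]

     ┃                               ┃        
  ┏━━━━━━━━━━━━━━━━━━━━━━━━━━━━━━┓   ┃        
  ┃ FileEditor                   ┃   ┃        
  ┠──────────────────────────────┨   ┃        
  ┃█024-01-15 00:00:02.882 [DEBU▲┃   ┃        
  ┃2024-01-15 00:00:04.998 [INFO█┃   ┃        
  ┃2024-01-15 00:00:07.914 [INFO░┃━━━┛        
  ┃2024-01-15 00:00:08.696 [ERRO░┃            
  ┃2024-01-15 00:00:09.114 [INFO░┃            
  ┃2024-01-15 00:00:09.105 [WARN░┃            
  ┃2024-01-15 00:00:10.805 [WARN░┃            
  ┃2024-01-15 00:00:13.220 [INFO▼┃            
  ┗━━━━━━━━━━━━━━━━━━━━━━━━━━━━━━┛            
                                              
                                              
                                              
                                              
                                              
                                              
                                              
                                              
                                              
                                              


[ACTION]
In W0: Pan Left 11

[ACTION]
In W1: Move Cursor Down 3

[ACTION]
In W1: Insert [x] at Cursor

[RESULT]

     ┃                               ┃        
  ┏━━━━━━━━━━━━━━━━━━━━━━━━━━━━━━┓   ┃        
  ┃ FileEditor                   ┃   ┃        
  ┠──────────────────────────────┨   ┃        
  ┃2024-01-15 00:00:02.882 [DEBU▲┃   ┃        
  ┃2024-01-15 00:00:04.998 [INFO█┃   ┃        
  ┃2024-01-15 00:00:07.914 [INFO░┃━━━┛        
  ┃x█024-01-15 00:00:08.696 [ERR░┃            
  ┃2024-01-15 00:00:09.114 [INFO░┃            
  ┃2024-01-15 00:00:09.105 [WARN░┃            
  ┃2024-01-15 00:00:10.805 [WARN░┃            
  ┃2024-01-15 00:00:13.220 [INFO▼┃            
  ┗━━━━━━━━━━━━━━━━━━━━━━━━━━━━━━┛            
                                              
                                              
                                              
                                              
                                              
                                              
                                              
                                              
                                              
                                              


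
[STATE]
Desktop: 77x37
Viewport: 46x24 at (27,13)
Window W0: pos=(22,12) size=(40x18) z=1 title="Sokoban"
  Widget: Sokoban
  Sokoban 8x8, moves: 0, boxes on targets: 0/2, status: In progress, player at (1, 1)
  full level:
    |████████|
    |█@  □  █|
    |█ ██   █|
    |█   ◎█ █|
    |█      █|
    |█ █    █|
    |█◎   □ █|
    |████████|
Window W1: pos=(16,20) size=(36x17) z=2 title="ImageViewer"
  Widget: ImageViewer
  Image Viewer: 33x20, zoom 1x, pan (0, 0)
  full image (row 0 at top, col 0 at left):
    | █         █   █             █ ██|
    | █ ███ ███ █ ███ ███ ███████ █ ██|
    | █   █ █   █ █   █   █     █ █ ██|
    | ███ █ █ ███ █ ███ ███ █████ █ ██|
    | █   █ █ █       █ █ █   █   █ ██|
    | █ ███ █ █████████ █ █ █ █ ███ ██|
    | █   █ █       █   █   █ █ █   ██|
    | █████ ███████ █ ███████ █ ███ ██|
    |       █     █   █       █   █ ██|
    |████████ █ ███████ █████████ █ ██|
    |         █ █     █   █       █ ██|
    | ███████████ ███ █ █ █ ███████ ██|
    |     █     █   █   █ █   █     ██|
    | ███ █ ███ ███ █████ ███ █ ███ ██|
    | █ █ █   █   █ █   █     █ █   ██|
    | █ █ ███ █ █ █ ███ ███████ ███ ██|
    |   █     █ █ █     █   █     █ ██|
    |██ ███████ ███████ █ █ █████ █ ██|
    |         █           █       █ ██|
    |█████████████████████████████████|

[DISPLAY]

oban                              ┃           
──────────────────────────────────┨           
████                              ┃           
□  █                              ┃           
   █                              ┃           
◎█ █                              ┃           
   █                              ┃           
━━━━━━━━━━━━━━━━━━━━━━━━┓         ┃           
er                      ┃         ┃           
────────────────────────┨         ┃           
 █   █             █ ██ ┃         ┃           
 █ ███ ███ ███████ █ ██ ┃         ┃           
 █ █   █   █     █ █ ██ ┃         ┃           
██ █ ███ ███ █████ █ ██ ┃         ┃           
       █ █ █   █   █ ██ ┃         ┃           
████████ █ █ █ █ ███ ██ ┃         ┃           
     █   █   █ █ █   ██ ┃━━━━━━━━━┛           
████ █ ███████ █ ███ ██ ┃                     
   █   █       █   █ ██ ┃                     
 ███████ █████████ █ ██ ┃                     
 █     █   █       █ ██ ┃                     
██ ███ █ █ █ ███████ ██ ┃                     
 █   █   █ █   █     ██ ┃                     
━━━━━━━━━━━━━━━━━━━━━━━━┛                     


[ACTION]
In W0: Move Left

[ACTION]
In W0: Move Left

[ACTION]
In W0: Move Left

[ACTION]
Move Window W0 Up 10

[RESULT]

s: 0  0/2                         ┃           
                                  ┃           
                                  ┃           
                                  ┃           
                                  ┃           
                                  ┃           
━━━━━━━━━━━━━━━━━━━━━━━━━━━━━━━━━━┛           
━━━━━━━━━━━━━━━━━━━━━━━━┓                     
er                      ┃                     
────────────────────────┨                     
 █   █             █ ██ ┃                     
 █ ███ ███ ███████ █ ██ ┃                     
 █ █   █   █     █ █ ██ ┃                     
██ █ ███ ███ █████ █ ██ ┃                     
       █ █ █   █   █ ██ ┃                     
████████ █ █ █ █ ███ ██ ┃                     
     █   █   █ █ █   ██ ┃                     
████ █ ███████ █ ███ ██ ┃                     
   █   █       █   █ ██ ┃                     
 ███████ █████████ █ ██ ┃                     
 █     █   █       █ ██ ┃                     
██ ███ █ █ █ ███████ ██ ┃                     
 █   █   █ █   █     ██ ┃                     
━━━━━━━━━━━━━━━━━━━━━━━━┛                     


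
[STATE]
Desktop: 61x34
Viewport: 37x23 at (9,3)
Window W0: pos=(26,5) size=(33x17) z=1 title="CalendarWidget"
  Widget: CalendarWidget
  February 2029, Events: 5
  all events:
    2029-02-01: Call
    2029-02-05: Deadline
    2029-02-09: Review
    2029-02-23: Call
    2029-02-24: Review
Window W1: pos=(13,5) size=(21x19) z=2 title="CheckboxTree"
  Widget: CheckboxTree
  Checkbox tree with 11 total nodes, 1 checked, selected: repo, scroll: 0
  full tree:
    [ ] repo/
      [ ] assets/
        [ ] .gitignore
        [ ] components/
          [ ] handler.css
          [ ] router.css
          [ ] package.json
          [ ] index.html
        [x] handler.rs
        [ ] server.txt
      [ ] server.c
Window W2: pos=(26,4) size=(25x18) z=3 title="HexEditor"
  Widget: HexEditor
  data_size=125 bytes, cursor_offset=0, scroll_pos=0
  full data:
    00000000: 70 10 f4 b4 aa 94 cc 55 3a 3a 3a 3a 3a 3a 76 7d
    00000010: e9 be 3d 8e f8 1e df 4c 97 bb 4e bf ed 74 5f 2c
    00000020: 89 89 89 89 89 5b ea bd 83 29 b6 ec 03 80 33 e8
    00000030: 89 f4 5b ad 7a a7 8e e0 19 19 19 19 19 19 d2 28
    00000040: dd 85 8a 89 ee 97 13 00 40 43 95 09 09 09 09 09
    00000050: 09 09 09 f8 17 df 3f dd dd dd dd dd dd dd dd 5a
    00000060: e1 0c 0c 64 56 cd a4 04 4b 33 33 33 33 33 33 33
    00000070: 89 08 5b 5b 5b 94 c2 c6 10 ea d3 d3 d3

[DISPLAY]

                                     
                 ┏━━━━━━━━━━━━━━━━━━━
    ┏━━━━━━━━━━━━┃ HexEditor         
    ┃ CheckboxTre┠───────────────────
    ┠────────────┃00000000  70 10 f4 
    ┃>[-] repo/  ┃00000010  e9 be 3d 
    ┃   [-] asset┃00000020  89 89 89 
    ┃     [ ] .gi┃00000030  89 f4 5b 
    ┃     [ ] com┃00000040  dd 85 8a 
    ┃       [ ] h┃00000050  09 09 09 
    ┃       [ ] r┃00000060  e1 0c 0c 
    ┃       [ ] p┃00000070  89 08 5b 
    ┃       [ ] i┃                   
    ┃     [x] han┃                   
    ┃     [ ] ser┃                   
    ┃   [ ] serve┃                   
    ┃            ┃                   
    ┃            ┃                   
    ┃            ┗━━━━━━━━━━━━━━━━━━━
    ┃                   ┃            
    ┗━━━━━━━━━━━━━━━━━━━┛            
                                     
                                     


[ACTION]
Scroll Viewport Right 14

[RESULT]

                                     
   ┏━━━━━━━━━━━━━━━━━━━━━━━┓         
━━━┃ HexEditor             ┃━━━━━━━┓ 
Tre┠───────────────────────┨       ┃ 
───┃00000000  70 10 f4 b4 a┃───────┨ 
/  ┃00000010  e9 be 3d 8e f┃       ┃ 
set┃00000020  89 89 89 89 8┃       ┃ 
.gi┃00000030  89 f4 5b ad 7┃       ┃ 
com┃00000040  dd 85 8a 89 e┃       ┃ 
] h┃00000050  09 09 09 f8 1┃       ┃ 
] r┃00000060  e1 0c 0c 64 5┃       ┃ 
] p┃00000070  89 08 5b 5b 5┃       ┃ 
] i┃                       ┃       ┃ 
han┃                       ┃       ┃ 
ser┃                       ┃       ┃ 
rve┃                       ┃       ┃ 
   ┃                       ┃       ┃ 
   ┃                       ┃       ┃ 
   ┗━━━━━━━━━━━━━━━━━━━━━━━┛━━━━━━━┛ 
          ┃                          
━━━━━━━━━━┛                          
                                     
                                     


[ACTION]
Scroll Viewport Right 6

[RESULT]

                                     
  ┏━━━━━━━━━━━━━━━━━━━━━━━┓          
━━┃ HexEditor             ┃━━━━━━━┓  
re┠───────────────────────┨       ┃  
──┃00000000  70 10 f4 b4 a┃───────┨  
  ┃00000010  e9 be 3d 8e f┃       ┃  
et┃00000020  89 89 89 89 8┃       ┃  
gi┃00000030  89 f4 5b ad 7┃       ┃  
om┃00000040  dd 85 8a 89 e┃       ┃  
 h┃00000050  09 09 09 f8 1┃       ┃  
 r┃00000060  e1 0c 0c 64 5┃       ┃  
 p┃00000070  89 08 5b 5b 5┃       ┃  
 i┃                       ┃       ┃  
an┃                       ┃       ┃  
er┃                       ┃       ┃  
ve┃                       ┃       ┃  
  ┃                       ┃       ┃  
  ┃                       ┃       ┃  
  ┗━━━━━━━━━━━━━━━━━━━━━━━┛━━━━━━━┛  
         ┃                           
━━━━━━━━━┛                           
                                     
                                     


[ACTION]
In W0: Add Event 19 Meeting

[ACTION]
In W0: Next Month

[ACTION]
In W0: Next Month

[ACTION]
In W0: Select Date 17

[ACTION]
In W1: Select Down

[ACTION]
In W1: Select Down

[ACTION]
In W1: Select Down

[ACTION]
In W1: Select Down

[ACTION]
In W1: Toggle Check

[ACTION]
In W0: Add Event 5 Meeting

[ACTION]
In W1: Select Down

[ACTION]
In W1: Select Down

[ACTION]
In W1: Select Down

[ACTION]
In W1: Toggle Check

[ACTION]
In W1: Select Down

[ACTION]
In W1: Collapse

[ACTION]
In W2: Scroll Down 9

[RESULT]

                                     
  ┏━━━━━━━━━━━━━━━━━━━━━━━┓          
━━┃ HexEditor             ┃━━━━━━━┓  
re┠───────────────────────┨       ┃  
──┃00000070  89 08 5b 5b 5┃───────┨  
  ┃                       ┃       ┃  
et┃                       ┃       ┃  
gi┃                       ┃       ┃  
om┃                       ┃       ┃  
 h┃                       ┃       ┃  
 r┃                       ┃       ┃  
 p┃                       ┃       ┃  
 i┃                       ┃       ┃  
an┃                       ┃       ┃  
er┃                       ┃       ┃  
ve┃                       ┃       ┃  
  ┃                       ┃       ┃  
  ┃                       ┃       ┃  
  ┗━━━━━━━━━━━━━━━━━━━━━━━┛━━━━━━━┛  
         ┃                           
━━━━━━━━━┛                           
                                     
                                     


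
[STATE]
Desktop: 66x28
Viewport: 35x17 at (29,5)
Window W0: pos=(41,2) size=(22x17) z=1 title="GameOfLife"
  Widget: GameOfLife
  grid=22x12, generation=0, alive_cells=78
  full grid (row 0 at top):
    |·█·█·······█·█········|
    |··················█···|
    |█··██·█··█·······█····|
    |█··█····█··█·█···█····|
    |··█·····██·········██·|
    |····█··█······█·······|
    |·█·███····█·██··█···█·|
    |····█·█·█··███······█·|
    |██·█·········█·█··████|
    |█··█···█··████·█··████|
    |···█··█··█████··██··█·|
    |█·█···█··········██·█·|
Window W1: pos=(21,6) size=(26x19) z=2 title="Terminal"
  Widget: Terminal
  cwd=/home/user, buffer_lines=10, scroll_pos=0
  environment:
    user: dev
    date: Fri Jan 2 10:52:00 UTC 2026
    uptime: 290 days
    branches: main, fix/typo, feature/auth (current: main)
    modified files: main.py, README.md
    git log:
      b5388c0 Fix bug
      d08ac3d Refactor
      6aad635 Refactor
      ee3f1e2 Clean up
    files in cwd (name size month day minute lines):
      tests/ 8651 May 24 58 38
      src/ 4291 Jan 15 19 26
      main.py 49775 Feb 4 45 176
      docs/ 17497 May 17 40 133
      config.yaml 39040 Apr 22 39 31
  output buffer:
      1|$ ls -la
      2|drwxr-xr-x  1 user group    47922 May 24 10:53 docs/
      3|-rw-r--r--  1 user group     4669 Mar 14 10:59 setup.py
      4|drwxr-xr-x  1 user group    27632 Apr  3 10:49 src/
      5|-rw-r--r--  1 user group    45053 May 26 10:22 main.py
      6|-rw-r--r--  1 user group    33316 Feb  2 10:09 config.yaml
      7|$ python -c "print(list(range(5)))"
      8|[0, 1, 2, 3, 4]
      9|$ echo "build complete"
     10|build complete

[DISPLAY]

            ┃Gen: 0              ┃ 
━━━━━━━━━━━━━━━━━┓·····█·█·······┃ 
al               ┃············█··┃ 
─────────────────┨█··█·······█···┃ 
a                ┃··█··█·█···█···┃ 
r-x  1 user group┃··██·········██┃ 
r--  1 user group┃·█······█······┃ 
r-x  1 user group┃····█·██··█···█┃ 
r--  1 user group┃█·█··███······█┃ 
r--  1 user group┃·······█·█··███┃ 
n -c "print(list(┃·█··████·█··███┃ 
2, 3, 4]         ┃█··█████··██··█┃ 
"build complete" ┃█··········██·█┃ 
omplete          ┃━━━━━━━━━━━━━━━┛ 
                 ┃                 
                 ┃                 
                 ┃                 


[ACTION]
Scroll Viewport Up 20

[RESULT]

                                   
                                   
            ┏━━━━━━━━━━━━━━━━━━━━┓ 
            ┃ GameOfLife         ┃ 
            ┠────────────────────┨ 
            ┃Gen: 0              ┃ 
━━━━━━━━━━━━━━━━━┓·····█·█·······┃ 
al               ┃············█··┃ 
─────────────────┨█··█·······█···┃ 
a                ┃··█··█·█···█···┃ 
r-x  1 user group┃··██·········██┃ 
r--  1 user group┃·█······█······┃ 
r-x  1 user group┃····█·██··█···█┃ 
r--  1 user group┃█·█··███······█┃ 
r--  1 user group┃·······█·█··███┃ 
n -c "print(list(┃·█··████·█··███┃ 
2, 3, 4]         ┃█··█████··██··█┃ 


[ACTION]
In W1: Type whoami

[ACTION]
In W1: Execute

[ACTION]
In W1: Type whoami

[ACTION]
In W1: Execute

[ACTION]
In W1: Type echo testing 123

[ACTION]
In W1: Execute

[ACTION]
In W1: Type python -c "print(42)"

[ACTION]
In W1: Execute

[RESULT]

                                   
                                   
            ┏━━━━━━━━━━━━━━━━━━━━┓ 
            ┃ GameOfLife         ┃ 
            ┠────────────────────┨ 
            ┃Gen: 0              ┃ 
━━━━━━━━━━━━━━━━━┓·····█·█·······┃ 
al               ┃············█··┃ 
─────────────────┨█··█·······█···┃ 
r--  1 user group┃··█··█·█···█···┃ 
r--  1 user group┃··██·········██┃ 
n -c "print(list(┃·█······█······┃ 
2, 3, 4]         ┃····█·██··█···█┃ 
"build complete" ┃█·█··███······█┃ 
omplete          ┃·······█·█··███┃ 
i                ┃·█··████·█··███┃ 
                 ┃█··█████··██··█┃ 
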